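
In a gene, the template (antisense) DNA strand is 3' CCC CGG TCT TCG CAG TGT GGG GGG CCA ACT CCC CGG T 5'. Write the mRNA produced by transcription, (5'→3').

5'-GGGGCCAGAAGCGUCACACCCCCCGGUUGAGGGGCCA-3'

Reading the template 3'→5' as shown, RNA polymerase pairs each base (A→U, T→A, G↔C) to build mRNA 5'→3' directly.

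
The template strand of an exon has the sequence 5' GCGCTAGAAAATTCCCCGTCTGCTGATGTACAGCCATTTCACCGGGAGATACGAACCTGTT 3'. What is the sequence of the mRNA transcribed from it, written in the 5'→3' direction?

The mRNA has the sequence of the coding strand (reverse complement of the template) with T→U. Reverse complement of GCGCTAGAAAATTCCCCGTCTGCTGATGTACAGCCATTTCACCGGGAGATACGAACCTGTT is AACAGGTTCGTATCTCCCGGTGAAATGGCTGTACATCAGCAGACGGGGAATTTTCTAGCGC; then T→U.

5'-AACAGGUUCGUAUCUCCCGGUGAAAUGGCUGUACAUCAGCAGACGGGGAAUUUUCUAGCGC-3'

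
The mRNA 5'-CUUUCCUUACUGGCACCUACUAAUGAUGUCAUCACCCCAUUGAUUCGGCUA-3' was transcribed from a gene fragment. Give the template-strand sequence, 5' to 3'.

Replace U with T to get the coding DNA strand: CTTTCCTTACTGGCACCTACTAATGATGTCATCACCCCATTGATTCGGCTA. The template strand is its reverse complement (complement GAAAGGAATGACCGTGGATGATTACTACAGTAGTGGGGTAACTAAGCCGAT, then reverse).

5'-TAGCCGAATCAATGGGGTGATGACATCATTAGTAGGTGCCAGTAAGGAAAG-3'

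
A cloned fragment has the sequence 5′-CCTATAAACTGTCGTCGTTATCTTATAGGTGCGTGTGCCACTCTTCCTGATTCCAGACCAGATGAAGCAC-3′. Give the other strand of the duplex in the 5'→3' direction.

5'-GTGCTTCATCTGGTCTGGAATCAGGAAGAGTGGCACACGCACCTATAAGATAACGACGACAGTTTATAGG-3'

The complement of CCTATAAACTGTCGTCGTTATCTTATAGGTGCGTGTGCCACTCTTCCTGATTCCAGACCAGATGAAGCAC is GGATATTTGACAGCAGCAATAGAATATCCACGCACACGGTGAGAAGGACTAAGGTCTGGTCTACTTCGTG (A↔T, G↔C). DNA strands are antiparallel, so the complementary strand runs 3'→5'; reversing gives the 5'→3' form.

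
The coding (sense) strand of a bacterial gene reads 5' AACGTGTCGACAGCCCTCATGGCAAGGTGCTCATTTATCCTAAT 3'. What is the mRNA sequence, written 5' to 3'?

5'-AACGUGUCGACAGCCCUCAUGGCAAGGUGCUCAUUUAUCCUAAU-3'

mRNA has the coding-strand sequence with U in place of T.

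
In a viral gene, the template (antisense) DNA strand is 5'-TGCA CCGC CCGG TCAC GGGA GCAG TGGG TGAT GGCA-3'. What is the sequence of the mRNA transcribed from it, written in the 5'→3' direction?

5'-UGCCAUCACCCACUGCUCCCGUGACCGGGCGGUGCA-3'

RNA polymerase reads the template 3'→5' and synthesizes mRNA 5'→3' by base-pairing (A→U, T→A, G↔C). The complement of the template is ACGTGGCGGGCCAGTGCCCTCGTCACCCACTACCGT; antiparallel, so 5'→3' the coding strand is TGCCATCACCCACTGCTCCCGTGACCGGGCGGTGCA. Replace T with U for the mRNA.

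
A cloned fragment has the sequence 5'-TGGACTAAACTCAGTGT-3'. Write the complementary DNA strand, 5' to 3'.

5'-ACACTGAGTTTAGTCCA-3'

The complement of TGGACTAAACTCAGTGT is ACCTGATTTGAGTCACA (A↔T, G↔C). DNA strands are antiparallel, so the complementary strand runs 3'→5'; reversing gives the 5'→3' form.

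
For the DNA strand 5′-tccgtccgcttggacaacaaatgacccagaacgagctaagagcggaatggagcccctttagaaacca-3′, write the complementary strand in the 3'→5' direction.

Base-pairing A↔T, G↔C gives the complement. The complementary strand is antiparallel, so paired with a 5'→3' strand it runs 3'→5'.

3′-AGGCAGGCGAACCTGTTGTTTACTGGGTCTTGCTCGATTCTCGCCTTACCTCGGGGAAATCTTTGGT-5′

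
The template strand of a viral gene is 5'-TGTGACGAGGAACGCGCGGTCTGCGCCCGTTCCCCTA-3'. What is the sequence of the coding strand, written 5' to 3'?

5'-TAGGGGAACGGGCGCAGACCGCGCGTTCCTCGTCACA-3'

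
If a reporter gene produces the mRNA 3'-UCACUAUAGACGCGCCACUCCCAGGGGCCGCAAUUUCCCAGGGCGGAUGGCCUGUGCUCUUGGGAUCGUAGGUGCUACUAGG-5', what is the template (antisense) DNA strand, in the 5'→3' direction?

5'-AGTGATATCTGCGCGGTGAGGGTCCCCGGCGTTAAAGGGTCCCGCCTACCGGACACGAGAACCCTAGCATCCACGATGATCC-3'

Written 5'→3' the mRNA is GGAUCAUCGUGGAUGCUAGGGUUCUCGUGUCCGGUAGGCGGGACCCUUUAACGCCGGGGACCCUCACCGCGCAGAUAUCACU, so the coding DNA strand is GGATCATCGTGGATGCTAGGGTTCTCGTGTCCGGTAGGCGGGACCCTTTAACGCCGGGGACCCTCACCGCGCAGATATCACT. The template is its reverse complement.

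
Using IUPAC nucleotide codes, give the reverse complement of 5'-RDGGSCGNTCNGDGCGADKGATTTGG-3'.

5'-CCAAATCMHTCGCHCNGANCGSCCHY-3'

Standard pairs A↔T, G↔C; ambiguity codes pair R↔Y, K↔M, S↔S, D↔H, N↔N. Complement (YHCCSGCNAGNCHCGCTHMCTAAACC), then reverse for 5'→3'.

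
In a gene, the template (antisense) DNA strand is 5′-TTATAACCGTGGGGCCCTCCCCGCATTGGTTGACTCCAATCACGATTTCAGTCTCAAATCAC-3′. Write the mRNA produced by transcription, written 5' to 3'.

5'-GUGAUUUGAGACUGAAAUCGUGAUUGGAGUCAACCAAUGCGGGGAGGGCCCCACGGUUAUAA-3'

RNA polymerase reads the template 3'→5' and synthesizes mRNA 5'→3' by base-pairing (A→U, T→A, G↔C). The complement of the template is AATATTGGCACCCCGGGAGGGGCGTAACCAACTGAGGTTAGTGCTAAAGTCAGAGTTTAGTG; antiparallel, so 5'→3' the coding strand is GTGATTTGAGACTGAAATCGTGATTGGAGTCAACCAATGCGGGGAGGGCCCCACGGTTATAA. Replace T with U for the mRNA.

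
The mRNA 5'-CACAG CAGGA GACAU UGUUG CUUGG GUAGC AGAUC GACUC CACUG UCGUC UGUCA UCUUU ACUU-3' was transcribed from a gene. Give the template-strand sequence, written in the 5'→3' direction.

Replace U with T to get the coding DNA strand: CACAGCAGGAGACATTGTTGCTTGGGTAGCAGATCGACTCCACTGTCGTCTGTCATCTTTACTT. The template strand is its reverse complement (complement GTGTCGTCCTCTGTAACAACGAACCCATCGTCTAGCTGAGGTGACAGCAGACAGTAGAAATGAA, then reverse).

5′-AAGTAAAGATGACAGACGACAGTGGAGTCGATCTGCTACCCAAGCAACAATGTCTCCTGCTGTG-3′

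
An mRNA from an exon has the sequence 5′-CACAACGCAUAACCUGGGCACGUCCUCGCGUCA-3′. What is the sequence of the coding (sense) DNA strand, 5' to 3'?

5'-CACAACGCATAACCTGGGCACGTCCTCGCGTCA-3'

The coding DNA strand has the same 5'→3' sequence as the mRNA with U replaced by T.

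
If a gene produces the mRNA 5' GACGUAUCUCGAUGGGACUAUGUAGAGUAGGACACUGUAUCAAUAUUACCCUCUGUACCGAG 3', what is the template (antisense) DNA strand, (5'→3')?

5′-CTCGGTACAGAGGGTAATATTGATACAGTGTCCTACTCTACATAGTCCCATCGAGATACGTC-3′

Replace U with T to get the coding DNA strand: GACGTATCTCGATGGGACTATGTAGAGTAGGACACTGTATCAATATTACCCTCTGTACCGAG. The template strand is its reverse complement (complement CTGCATAGAGCTACCCTGATACATCTCATCCTGTGACATAGTTATAATGGGAGACATGGCTC, then reverse).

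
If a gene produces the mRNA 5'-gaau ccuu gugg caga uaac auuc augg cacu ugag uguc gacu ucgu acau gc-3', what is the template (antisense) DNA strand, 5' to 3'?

Replace U with T to get the coding DNA strand: GAATCCTTGTGGCAGATAACATTCATGGCACTTGAGTGTCGACTTCGTACATGC. The template strand is its reverse complement (complement CTTAGGAACACCGTCTATTGTAAGTACCGTGAACTCACAGCTGAAGCATGTACG, then reverse).

5'-GCATGTACGAAGTCGACACTCAAGTGCCATGAATGTTATCTGCCACAAGGATTC-3'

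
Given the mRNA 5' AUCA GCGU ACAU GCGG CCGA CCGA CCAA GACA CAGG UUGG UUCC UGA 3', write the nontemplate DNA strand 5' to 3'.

5'-ATCAGCGTACATGCGGCCGACCGACCAAGACACAGGTTGGTTCCTGA-3'

The coding DNA strand has the same 5'→3' sequence as the mRNA with U replaced by T.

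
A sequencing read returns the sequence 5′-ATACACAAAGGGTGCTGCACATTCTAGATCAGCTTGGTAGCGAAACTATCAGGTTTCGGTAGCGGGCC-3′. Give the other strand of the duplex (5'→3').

Pairing A↔T and G↔C gives TATGTGTTTCCCACGACGTGTAAGATCTAGTCGAACCATCGCTTTGATAGTCCAAAGCCATCGCCCGG, running 3'→5'. Reverse for the 5'→3' convention.

5'-GGCCCGCTACCGAAACCTGATAGTTTCGCTACCAAGCTGATCTAGAATGTGCAGCACCCTTTGTGTAT-3'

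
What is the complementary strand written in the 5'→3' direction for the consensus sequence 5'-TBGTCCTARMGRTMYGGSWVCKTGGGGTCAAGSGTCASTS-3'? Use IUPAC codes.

5'-SASTGACSCTTGACCCCAMGBWSCCRKAYCKYTAGGACVA-3'

Standard pairs A↔T, G↔C; ambiguity codes pair R↔Y, M↔K, W↔W, S↔S, B↔V. Complement (AVCAGGATYKCYAKRCCSWBGMACCCCAGTTCSCAGTSAS), then reverse for 5'→3'.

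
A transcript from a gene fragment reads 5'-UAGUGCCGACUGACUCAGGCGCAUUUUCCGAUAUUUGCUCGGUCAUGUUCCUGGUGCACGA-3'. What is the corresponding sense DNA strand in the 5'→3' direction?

5'-TAGTGCCGACTGACTCAGGCGCATTTTCCGATATTTGCTCGGTCATGTTCCTGGTGCACGA-3'

The coding DNA strand has the same 5'→3' sequence as the mRNA with U replaced by T.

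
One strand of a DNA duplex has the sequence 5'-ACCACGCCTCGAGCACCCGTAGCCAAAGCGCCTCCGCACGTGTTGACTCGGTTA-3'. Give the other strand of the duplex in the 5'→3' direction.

5'-TAACCGAGTCAACACGTGCGGAGGCGCTTTGGCTACGGGTGCTCGAGGCGTGGT-3'

The complement of ACCACGCCTCGAGCACCCGTAGCCAAAGCGCCTCCGCACGTGTTGACTCGGTTA is TGGTGCGGAGCTCGTGGGCATCGGTTTCGCGGAGGCGTGCACAACTGAGCCAAT (A↔T, G↔C). DNA strands are antiparallel, so the complementary strand runs 3'→5'; reversing gives the 5'→3' form.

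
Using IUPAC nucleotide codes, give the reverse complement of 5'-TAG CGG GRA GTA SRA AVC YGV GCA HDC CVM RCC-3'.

5'-GGYKBGGHDTGCBCRGBTTYSTACTYCCCGCTA-3'

Standard pairs A↔T, G↔C; ambiguity codes pair R↔Y, M↔K, S↔S, D↔H, V↔B. Complement (ATCGCCCYTCATSYTTBGRCBCGTDHGGBKYGG), then reverse for 5'→3'.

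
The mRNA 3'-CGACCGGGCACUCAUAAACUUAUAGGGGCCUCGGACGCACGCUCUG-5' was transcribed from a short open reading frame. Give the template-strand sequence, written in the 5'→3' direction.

Written 5'→3' the mRNA is GUCUCGCACGCAGGCUCCGGGGAUAUUCAAAUACUCACGGGCCAGC, so the coding DNA strand is GTCTCGCACGCAGGCTCCGGGGATATTCAAATACTCACGGGCCAGC. The template is its reverse complement.

5′-GCTGGCCCGTGAGTATTTGAATATCCCCGGAGCCTGCGTGCGAGAC-3′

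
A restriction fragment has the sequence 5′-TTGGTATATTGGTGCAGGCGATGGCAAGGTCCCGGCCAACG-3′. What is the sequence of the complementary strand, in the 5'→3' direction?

Pairing A↔T and G↔C gives AACCATATAACCACGTCCGCTACCGTTCCAGGGCCGGTTGC, running 3'→5'. Reverse for the 5'→3' convention.

5'-CGTTGGCCGGGACCTTGCCATCGCCTGCACCAATATACCAA-3'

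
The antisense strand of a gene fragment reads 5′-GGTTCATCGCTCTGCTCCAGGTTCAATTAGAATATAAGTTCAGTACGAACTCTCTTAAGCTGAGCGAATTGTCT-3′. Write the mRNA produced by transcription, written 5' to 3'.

5'-AGACAAUUCGCUCAGCUUAAGAGAGUUCGUACUGAACUUAUAUUCUAAUUGAACCUGGAGCAGAGCGAUGAACC-3'

RNA polymerase reads the template 3'→5' and synthesizes mRNA 5'→3' by base-pairing (A→U, T→A, G↔C). The complement of the template is CCAAGTAGCGAGACGAGGTCCAAGTTAATCTTATATTCAAGTCATGCTTGAGAGAATTCGACTCGCTTAACAGA; antiparallel, so 5'→3' the coding strand is AGACAATTCGCTCAGCTTAAGAGAGTTCGTACTGAACTTATATTCTAATTGAACCTGGAGCAGAGCGATGAACC. Replace T with U for the mRNA.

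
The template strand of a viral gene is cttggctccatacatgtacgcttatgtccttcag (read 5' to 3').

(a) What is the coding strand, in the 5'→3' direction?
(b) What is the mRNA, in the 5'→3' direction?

(a) 5'-CTGAAGGACATAAGCGTACATGTATGGAGCCAAG-3'
(b) 5'-CUGAAGGACAUAAGCGUACAUGUAUGGAGCCAAG-3'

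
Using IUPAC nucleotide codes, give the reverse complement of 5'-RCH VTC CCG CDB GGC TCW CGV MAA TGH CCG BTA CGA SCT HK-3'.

5'-MDAGSTCGTAVCGGDCATTKBCGWGAGCCVHGCGGGABDGY-3'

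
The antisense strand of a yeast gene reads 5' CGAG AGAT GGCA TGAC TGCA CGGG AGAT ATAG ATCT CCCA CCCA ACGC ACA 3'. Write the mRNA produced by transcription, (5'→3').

5′-UGUGCGUUGGGUGGGAGAUCUAUAUCUCCCGUGCAGUCAUGCCAUCUCUCG-3′

The mRNA has the sequence of the coding strand (reverse complement of the template) with T→U. Reverse complement of CGAGAGATGGCATGACTGCACGGGAGATATAGATCTCCCACCCAACGCACA is TGTGCGTTGGGTGGGAGATCTATATCTCCCGTGCAGTCATGCCATCTCTCG; then T→U.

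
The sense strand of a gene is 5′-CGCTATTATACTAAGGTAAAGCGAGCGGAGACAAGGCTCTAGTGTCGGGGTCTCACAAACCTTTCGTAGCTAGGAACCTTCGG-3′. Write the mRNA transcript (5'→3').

mRNA has the coding-strand sequence with U in place of T.

5'-CGCUAUUAUACUAAGGUAAAGCGAGCGGAGACAAGGCUCUAGUGUCGGGGUCUCACAAACCUUUCGUAGCUAGGAACCUUCGG-3'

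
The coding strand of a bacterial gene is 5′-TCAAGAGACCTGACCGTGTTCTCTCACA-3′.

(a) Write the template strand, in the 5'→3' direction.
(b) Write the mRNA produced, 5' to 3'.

(a) 5'-TGTGAGAGAACACGGTCAGGTCTCTTGA-3'
(b) 5'-UCAAGAGACCUGACCGUGUUCUCUCACA-3'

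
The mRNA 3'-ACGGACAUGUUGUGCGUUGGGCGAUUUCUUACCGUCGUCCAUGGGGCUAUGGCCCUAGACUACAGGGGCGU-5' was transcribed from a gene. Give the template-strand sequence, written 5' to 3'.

5'-TGCCTGTACAACACGCAACCCGCTAAAGAATGGCAGCAGGTACCCCGATACCGGGATCTGATGTCCCCGCA-3'

Written 5'→3' the mRNA is UGCGGGGACAUCAGAUCCCGGUAUCGGGGUACCUGCUGCCAUUCUUUAGCGGGUUGCGUGUUGUACAGGCA, so the coding DNA strand is TGCGGGGACATCAGATCCCGGTATCGGGGTACCTGCTGCCATTCTTTAGCGGGTTGCGTGTTGTACAGGCA. The template is its reverse complement.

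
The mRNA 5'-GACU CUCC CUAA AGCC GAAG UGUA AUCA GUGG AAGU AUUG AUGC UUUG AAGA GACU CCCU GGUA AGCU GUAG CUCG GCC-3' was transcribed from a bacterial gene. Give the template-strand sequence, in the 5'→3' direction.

Replace U with T to get the coding DNA strand: GACTCTCCCTAAAGCCGAAGTGTAATCAGTGGAAGTATTGATGCTTTGAAGAGACTCCCTGGTAAGCTGTAGCTCGGCC. The template strand is its reverse complement (complement CTGAGAGGGATTTCGGCTTCACATTAGTCACCTTCATAACTACGAAACTTCTCTGAGGGACCATTCGACATCGAGCCGG, then reverse).

5'-GGCCGAGCTACAGCTTACCAGGGAGTCTCTTCAAAGCATCAATACTTCCACTGATTACACTTCGGCTTTAGGGAGAGTC-3'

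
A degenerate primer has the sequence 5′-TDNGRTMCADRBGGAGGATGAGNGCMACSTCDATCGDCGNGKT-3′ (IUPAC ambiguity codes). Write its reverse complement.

5'-AMCNCGHCGATHGASGTKGCNCTCATCCTCCVYHTGKAYCNHA-3'

Standard pairs A↔T, G↔C; ambiguity codes pair R↔Y, M↔K, S↔S, B↔V, D↔H, N↔N. Complement (AHNCYAKGTHYVCCTCCTACTCNCGKTGSAGHTAGCHGCNCMA), then reverse for 5'→3'.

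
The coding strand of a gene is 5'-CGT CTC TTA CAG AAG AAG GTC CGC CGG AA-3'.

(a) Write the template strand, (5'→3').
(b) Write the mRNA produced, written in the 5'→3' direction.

(a) 5'-TTCCGGCGGACCTTCTTCTGTAAGAGACG-3'
(b) 5'-CGUCUCUUACAGAAGAAGGUCCGCCGGAA-3'

(a) The template strand is the reverse complement of the coding strand: complement GCAGAGAATGTCTTCTTCCAGGCGGCCTT, then reverse.
(b) mRNA matches the coding strand with T→U.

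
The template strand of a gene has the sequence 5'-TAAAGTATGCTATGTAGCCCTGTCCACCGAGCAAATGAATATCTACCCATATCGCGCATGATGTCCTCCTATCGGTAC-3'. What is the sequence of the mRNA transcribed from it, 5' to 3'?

5'-GUACCGAUAGGAGGACAUCAUGCGCGAUAUGGGUAGAUAUUCAUUUGCUCGGUGGACAGGGCUACAUAGCAUACUUUA-3'

The mRNA has the sequence of the coding strand (reverse complement of the template) with T→U. Reverse complement of TAAAGTATGCTATGTAGCCCTGTCCACCGAGCAAATGAATATCTACCCATATCGCGCATGATGTCCTCCTATCGGTAC is GTACCGATAGGAGGACATCATGCGCGATATGGGTAGATATTCATTTGCTCGGTGGACAGGGCTACATAGCATACTTTA; then T→U.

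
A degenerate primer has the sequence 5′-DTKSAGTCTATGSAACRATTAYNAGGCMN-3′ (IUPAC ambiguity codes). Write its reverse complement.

Standard pairs A↔T, G↔C; ambiguity codes pair R↔Y, M↔K, S↔S, D↔H, N↔N. Complement (HAMSTCAGATACSTTGYTAATRNTCCGKN), then reverse for 5'→3'.

5'-NKGCCTNRTAATYGTTSCATAGACTSMAH-3'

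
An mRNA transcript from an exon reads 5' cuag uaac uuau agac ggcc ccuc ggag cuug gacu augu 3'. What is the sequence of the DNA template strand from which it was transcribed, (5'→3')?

5'-ACATAGTCCAAGCTCCGAGGGGCCGTCTATAAGTTACTAG-3'

Replace U with T to get the coding DNA strand: CTAGTAACTTATAGACGGCCCCTCGGAGCTTGGACTATGT. The template strand is its reverse complement (complement GATCATTGAATATCTGCCGGGGAGCCTCGAACCTGATACA, then reverse).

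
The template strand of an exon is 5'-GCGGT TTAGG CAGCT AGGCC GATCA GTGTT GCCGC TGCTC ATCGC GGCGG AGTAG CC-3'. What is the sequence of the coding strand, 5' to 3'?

5′-GGCTACTCCGCCGCGATGAGCAGCGGCAACACTGATCGGCCTAGCTGCCTAAACCGC-3′

The coding strand is complementary and antiparallel to the template: take the complement (A↔T, G↔C) and reverse.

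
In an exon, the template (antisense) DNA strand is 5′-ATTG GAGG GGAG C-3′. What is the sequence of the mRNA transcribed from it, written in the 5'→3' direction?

5′-GCUCCCCUCCAAU-3′

RNA polymerase reads the template 3'→5' and synthesizes mRNA 5'→3' by base-pairing (A→U, T→A, G↔C). The complement of the template is TAACCTCCCCTCG; antiparallel, so 5'→3' the coding strand is GCTCCCCTCCAAT. Replace T with U for the mRNA.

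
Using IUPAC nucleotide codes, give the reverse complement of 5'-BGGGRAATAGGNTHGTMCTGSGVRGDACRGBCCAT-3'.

Standard pairs A↔T, G↔C; ambiguity codes pair R↔Y, M↔K, S↔S, B↔V, D↔H, N↔N. Complement (VCCCYTTATCCNADCAKGACSCBYCHTGYCVGGTA), then reverse for 5'→3'.

5'-ATGGVCYGTHCYBCSCAGKACDANCCTATTYCCCV-3'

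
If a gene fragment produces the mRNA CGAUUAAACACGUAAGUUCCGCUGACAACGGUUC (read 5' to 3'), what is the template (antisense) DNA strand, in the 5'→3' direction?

5'-GAACCGTTGTCAGCGGAACTTACGTGTTTAATCG-3'

Replace U with T to get the coding DNA strand: CGATTAAACACGTAAGTTCCGCTGACAACGGTTC. The template strand is its reverse complement (complement GCTAATTTGTGCATTCAAGGCGACTGTTGCCAAG, then reverse).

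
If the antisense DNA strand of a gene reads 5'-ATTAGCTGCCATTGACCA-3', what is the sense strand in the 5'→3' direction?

5'-TGGTCAATGGCAGCTAAT-3'

The coding strand is complementary and antiparallel to the template: take the complement (A↔T, G↔C) and reverse.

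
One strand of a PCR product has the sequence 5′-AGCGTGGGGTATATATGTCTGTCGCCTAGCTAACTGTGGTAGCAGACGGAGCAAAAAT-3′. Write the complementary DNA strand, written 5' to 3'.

5'-ATTTTTGCTCCGTCTGCTACCACAGTTAGCTAGGCGACAGACATATATACCCCACGCT-3'

The complement of AGCGTGGGGTATATATGTCTGTCGCCTAGCTAACTGTGGTAGCAGACGGAGCAAAAAT is TCGCACCCCATATATACAGACAGCGGATCGATTGACACCATCGTCTGCCTCGTTTTTA (A↔T, G↔C). DNA strands are antiparallel, so the complementary strand runs 3'→5'; reversing gives the 5'→3' form.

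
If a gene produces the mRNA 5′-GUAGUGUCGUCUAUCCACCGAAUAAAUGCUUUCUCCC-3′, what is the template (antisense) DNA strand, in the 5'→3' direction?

Replace U with T to get the coding DNA strand: GTAGTGTCGTCTATCCACCGAATAAATGCTTTCTCCC. The template strand is its reverse complement (complement CATCACAGCAGATAGGTGGCTTATTTACGAAAGAGGG, then reverse).

5'-GGGAGAAAGCATTTATTCGGTGGATAGACGACACTAC-3'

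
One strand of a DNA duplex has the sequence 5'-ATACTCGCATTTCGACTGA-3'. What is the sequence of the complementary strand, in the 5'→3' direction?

5'-TCAGTCGAAATGCGAGTAT-3'

The complement of ATACTCGCATTTCGACTGA is TATGAGCGTAAAGCTGACT (A↔T, G↔C). DNA strands are antiparallel, so the complementary strand runs 3'→5'; reversing gives the 5'→3' form.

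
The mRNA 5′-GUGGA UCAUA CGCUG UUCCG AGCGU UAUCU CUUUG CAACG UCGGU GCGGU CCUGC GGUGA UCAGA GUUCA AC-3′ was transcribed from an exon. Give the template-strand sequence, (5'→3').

5'-GTTGAACTCTGATCACCGCAGGACCGCACCGACGTTGCAAAGAGATAACGCTCGGAACAGCGTATGATCCAC-3'

Replace U with T to get the coding DNA strand: GTGGATCATACGCTGTTCCGAGCGTTATCTCTTTGCAACGTCGGTGCGGTCCTGCGGTGATCAGAGTTCAAC. The template strand is its reverse complement (complement CACCTAGTATGCGACAAGGCTCGCAATAGAGAAACGTTGCAGCCACGCCAGGACGCCACTAGTCTCAAGTTG, then reverse).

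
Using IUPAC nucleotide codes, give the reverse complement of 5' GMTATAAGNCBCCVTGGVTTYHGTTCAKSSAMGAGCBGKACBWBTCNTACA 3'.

Standard pairs A↔T, G↔C; ambiguity codes pair Y↔R, M↔K, W↔W, S↔S, B↔V, H↔D, N↔N. Complement (CKATATTCNGVGGBACCBAARDCAAGTMSSTKCTCGVCMTGVWVAGNATGT), then reverse for 5'→3'.

5'-TGTANGAVWVGTMCVGCTCKTSSMTGAACDRAABCCABGGVGNCTTATAKC-3'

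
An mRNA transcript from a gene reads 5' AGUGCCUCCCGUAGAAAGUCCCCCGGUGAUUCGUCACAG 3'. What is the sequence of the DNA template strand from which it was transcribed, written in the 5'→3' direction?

Replace U with T to get the coding DNA strand: AGTGCCTCCCGTAGAAAGTCCCCCGGTGATTCGTCACAG. The template strand is its reverse complement (complement TCACGGAGGGCATCTTTCAGGGGGCCACTAAGCAGTGTC, then reverse).

5'-CTGTGACGAATCACCGGGGGACTTTCTACGGGAGGCACT-3'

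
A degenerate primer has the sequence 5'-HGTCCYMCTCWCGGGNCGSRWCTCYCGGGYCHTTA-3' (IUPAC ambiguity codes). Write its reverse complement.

Standard pairs A↔T, G↔C; ambiguity codes pair R↔Y, M↔K, W↔W, S↔S, H↔D, N↔N. Complement (DCAGGRKGAGWGCCCNGCSYWGAGRGCCCRGDAAT), then reverse for 5'→3'.

5'-TAADGRCCCGRGAGWYSCGNCCCGWGAGKRGGACD-3'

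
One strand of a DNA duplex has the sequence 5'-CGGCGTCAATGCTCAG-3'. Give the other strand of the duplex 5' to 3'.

5'-CTGAGCATTGACGCCG-3'

The complement of CGGCGTCAATGCTCAG is GCCGCAGTTACGAGTC (A↔T, G↔C). DNA strands are antiparallel, so the complementary strand runs 3'→5'; reversing gives the 5'→3' form.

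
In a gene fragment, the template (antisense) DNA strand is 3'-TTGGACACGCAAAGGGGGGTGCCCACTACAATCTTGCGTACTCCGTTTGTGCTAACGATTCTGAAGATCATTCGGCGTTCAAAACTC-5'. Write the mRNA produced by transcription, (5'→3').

Reading the template 3'→5' as shown, RNA polymerase pairs each base (A→U, T→A, G↔C) to build mRNA 5'→3' directly.

5'-AACCUGUGCGUUUCCCCCCACGGGUGAUGUUAGAACGCAUGAGGCAAACACGAUUGCUAAGACUUCUAGUAAGCCGCAAGUUUUGAG-3'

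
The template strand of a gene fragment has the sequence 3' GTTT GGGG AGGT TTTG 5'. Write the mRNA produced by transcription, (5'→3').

5′-CAAACCCCUCCAAAAC-3′

Reading the template 3'→5' as shown, RNA polymerase pairs each base (A→U, T→A, G↔C) to build mRNA 5'→3' directly.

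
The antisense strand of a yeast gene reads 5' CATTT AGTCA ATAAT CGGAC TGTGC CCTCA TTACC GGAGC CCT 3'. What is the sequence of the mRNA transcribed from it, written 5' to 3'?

The mRNA has the sequence of the coding strand (reverse complement of the template) with T→U. Reverse complement of CATTTAGTCAATAATCGGACTGTGCCCTCATTACCGGAGCCCT is AGGGCTCCGGTAATGAGGGCACAGTCCGATTATTGACTAAATG; then T→U.

5'-AGGGCUCCGGUAAUGAGGGCACAGUCCGAUUAUUGACUAAAUG-3'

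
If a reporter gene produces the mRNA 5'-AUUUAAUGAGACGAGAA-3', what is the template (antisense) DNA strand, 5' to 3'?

Replace U with T to get the coding DNA strand: ATTTAATGAGACGAGAA. The template strand is its reverse complement (complement TAAATTACTCTGCTCTT, then reverse).

5'-TTCTCGTCTCATTAAAT-3'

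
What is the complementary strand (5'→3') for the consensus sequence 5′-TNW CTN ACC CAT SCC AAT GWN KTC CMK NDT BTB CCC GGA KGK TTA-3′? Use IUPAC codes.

5'-TAAMCMTCCGGGVAVAHNMKGGAMNWCATTGGSATGGGTNAGWNA-3'

Standard pairs A↔T, G↔C; ambiguity codes pair M↔K, W↔W, S↔S, B↔V, D↔H, N↔N. Complement (ANWGANTGGGTASGGTTACWNMAGGKMNHAVAVGGGCCTMCMAAT), then reverse for 5'→3'.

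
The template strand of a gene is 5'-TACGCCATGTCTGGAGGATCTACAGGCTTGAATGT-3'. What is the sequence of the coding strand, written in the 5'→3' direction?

5'-ACATTCAAGCCTGTAGATCCTCCAGACATGGCGTA-3'

The coding strand is complementary and antiparallel to the template: take the complement (A↔T, G↔C) and reverse.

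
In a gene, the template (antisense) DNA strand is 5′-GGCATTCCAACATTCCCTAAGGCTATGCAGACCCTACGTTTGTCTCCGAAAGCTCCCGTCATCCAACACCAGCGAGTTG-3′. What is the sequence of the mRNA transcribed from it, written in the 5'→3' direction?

5'-CAACUCGCUGGUGUUGGAUGACGGGAGCUUUCGGAGACAAACGUAGGGUCUGCAUAGCCUUAGGGAAUGUUGGAAUGCC-3'

The mRNA has the sequence of the coding strand (reverse complement of the template) with T→U. Reverse complement of GGCATTCCAACATTCCCTAAGGCTATGCAGACCCTACGTTTGTCTCCGAAAGCTCCCGTCATCCAACACCAGCGAGTTG is CAACTCGCTGGTGTTGGATGACGGGAGCTTTCGGAGACAAACGTAGGGTCTGCATAGCCTTAGGGAATGTTGGAATGCC; then T→U.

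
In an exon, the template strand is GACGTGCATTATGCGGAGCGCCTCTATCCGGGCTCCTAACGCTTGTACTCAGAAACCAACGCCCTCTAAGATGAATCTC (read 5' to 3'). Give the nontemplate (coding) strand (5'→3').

5'-GAGATTCATCTTAGAGGGCGTTGGTTTCTGAGTACAAGCGTTAGGAGCCCGGATAGAGGCGCTCCGCATAATGCACGTC-3'

The coding strand is complementary and antiparallel to the template: take the complement (A↔T, G↔C) and reverse.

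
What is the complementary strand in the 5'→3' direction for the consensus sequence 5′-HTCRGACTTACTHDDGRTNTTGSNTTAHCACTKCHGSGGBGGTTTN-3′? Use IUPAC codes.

5'-NAAACCVCCSCDGMAGTGDTAANSCAANAYCHHDAGTAAGTCYGAD-3'

Standard pairs A↔T, G↔C; ambiguity codes pair R↔Y, K↔M, S↔S, B↔V, D↔H, N↔N. Complement (DAGYCTGAATGADHHCYANAACSNAATDGTGAMGDCSCCVCCAAAN), then reverse for 5'→3'.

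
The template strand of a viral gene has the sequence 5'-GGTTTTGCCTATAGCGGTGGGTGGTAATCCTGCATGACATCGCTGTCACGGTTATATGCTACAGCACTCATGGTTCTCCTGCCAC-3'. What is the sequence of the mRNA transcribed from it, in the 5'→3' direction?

5'-GUGGCAGGAGAACCAUGAGUGCUGUAGCAUAUAACCGUGACAGCGAUGUCAUGCAGGAUUACCACCCACCGCUAUAGGCAAAACC-3'

RNA polymerase reads the template 3'→5' and synthesizes mRNA 5'→3' by base-pairing (A→U, T→A, G↔C). The complement of the template is CCAAAACGGATATCGCCACCCACCATTAGGACGTACTGTAGCGACAGTGCCAATATACGATGTCGTGAGTACCAAGAGGACGGTG; antiparallel, so 5'→3' the coding strand is GTGGCAGGAGAACCATGAGTGCTGTAGCATATAACCGTGACAGCGATGTCATGCAGGATTACCACCCACCGCTATAGGCAAAACC. Replace T with U for the mRNA.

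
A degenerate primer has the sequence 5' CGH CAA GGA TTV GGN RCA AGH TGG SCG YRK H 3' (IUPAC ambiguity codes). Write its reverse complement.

5'-DMYRCGSCCADCTTGYNCCBAATCCTTGDCG-3'

Standard pairs A↔T, G↔C; ambiguity codes pair R↔Y, K↔M, S↔S, H↔D, V↔B, N↔N. Complement (GCDGTTCCTAABCCNYGTTCDACCSGCRYMD), then reverse for 5'→3'.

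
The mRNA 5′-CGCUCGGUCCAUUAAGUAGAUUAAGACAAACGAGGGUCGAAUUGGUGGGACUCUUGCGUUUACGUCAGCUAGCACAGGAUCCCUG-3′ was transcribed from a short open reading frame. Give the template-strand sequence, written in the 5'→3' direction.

5'-CAGGGATCCTGTGCTAGCTGACGTAAACGCAAGAGTCCCACCAATTCGACCCTCGTTTGTCTTAATCTACTTAATGGACCGAGCG-3'

Replace U with T to get the coding DNA strand: CGCTCGGTCCATTAAGTAGATTAAGACAAACGAGGGTCGAATTGGTGGGACTCTTGCGTTTACGTCAGCTAGCACAGGATCCCTG. The template strand is its reverse complement (complement GCGAGCCAGGTAATTCATCTAATTCTGTTTGCTCCCAGCTTAACCACCCTGAGAACGCAAATGCAGTCGATCGTGTCCTAGGGAC, then reverse).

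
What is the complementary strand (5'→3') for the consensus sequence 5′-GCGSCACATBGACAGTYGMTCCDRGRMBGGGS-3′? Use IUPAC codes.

5'-SCCCVKYCYHGGAKCRACTGTCVATGTGSCGC-3'

Standard pairs A↔T, G↔C; ambiguity codes pair R↔Y, M↔K, S↔S, B↔V, D↔H. Complement (CGCSGTGTAVCTGTCARCKAGGHYCYKVCCCS), then reverse for 5'→3'.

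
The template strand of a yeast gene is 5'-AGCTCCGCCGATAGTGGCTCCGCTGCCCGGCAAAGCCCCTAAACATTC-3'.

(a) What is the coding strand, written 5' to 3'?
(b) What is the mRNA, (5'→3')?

(a) 5'-GAATGTTTAGGGGCTTTGCCGGGCAGCGGAGCCACTATCGGCGGAGCT-3'
(b) 5'-GAAUGUUUAGGGGCUUUGCCGGGCAGCGGAGCCACUAUCGGCGGAGCU-3'

(a) The coding strand is the reverse complement of the template: complement TCGAGGCGGCTATCACCGAGGCGACGGGCCGTTTCGGGGATTTGTAAG, then reverse.
(b) mRNA has the coding-strand sequence with T→U.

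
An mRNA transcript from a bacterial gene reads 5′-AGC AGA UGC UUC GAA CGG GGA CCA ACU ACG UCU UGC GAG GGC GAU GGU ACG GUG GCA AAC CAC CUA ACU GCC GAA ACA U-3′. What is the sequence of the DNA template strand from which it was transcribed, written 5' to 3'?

5'-ATGTTTCGGCAGTTAGGTGGTTTGCCACCGTACCATCGCCCTCGCAAGACGTAGTTGGTCCCCGTTCGAAGCATCTGCT-3'

Replace U with T to get the coding DNA strand: AGCAGATGCTTCGAACGGGGACCAACTACGTCTTGCGAGGGCGATGGTACGGTGGCAAACCACCTAACTGCCGAAACAT. The template strand is its reverse complement (complement TCGTCTACGAAGCTTGCCCCTGGTTGATGCAGAACGCTCCCGCTACCATGCCACCGTTTGGTGGATTGACGGCTTTGTA, then reverse).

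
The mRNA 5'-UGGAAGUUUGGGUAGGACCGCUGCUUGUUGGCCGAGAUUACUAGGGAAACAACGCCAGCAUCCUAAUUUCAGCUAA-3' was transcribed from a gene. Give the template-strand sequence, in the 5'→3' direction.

5′-TTAGCTGAAATTAGGATGCTGGCGTTGTTTCCCTAGTAATCTCGGCCAACAAGCAGCGGTCCTACCCAAACTTCCA-3′

Replace U with T to get the coding DNA strand: TGGAAGTTTGGGTAGGACCGCTGCTTGTTGGCCGAGATTACTAGGGAAACAACGCCAGCATCCTAATTTCAGCTAA. The template strand is its reverse complement (complement ACCTTCAAACCCATCCTGGCGACGAACAACCGGCTCTAATGATCCCTTTGTTGCGGTCGTAGGATTAAAGTCGATT, then reverse).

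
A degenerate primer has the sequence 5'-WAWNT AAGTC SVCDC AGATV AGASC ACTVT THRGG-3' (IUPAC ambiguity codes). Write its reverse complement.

Standard pairs A↔T, G↔C; ambiguity codes pair R↔Y, W↔W, S↔S, D↔H, V↔B, N↔N. Complement (WTWNATTCAGSBGHGTCTABTCTSGTGABAADYCC), then reverse for 5'→3'.

5'-CCYDAABAGTGSTCTBATCTGHGBSGACTTANWTW-3'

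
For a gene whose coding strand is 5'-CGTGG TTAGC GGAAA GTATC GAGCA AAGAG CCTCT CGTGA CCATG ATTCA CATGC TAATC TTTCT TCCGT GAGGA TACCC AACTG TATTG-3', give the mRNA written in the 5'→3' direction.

5'-CGUGGUUAGCGGAAAGUAUCGAGCAAAGAGCCUCUCGUGACCAUGAUUCACAUGCUAAUCUUUCUUCCGUGAGGAUACCCAACUGUAUUG-3'

mRNA has the coding-strand sequence with U in place of T.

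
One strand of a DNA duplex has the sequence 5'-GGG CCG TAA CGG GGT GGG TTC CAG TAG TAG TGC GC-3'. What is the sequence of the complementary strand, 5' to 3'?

5'-GCGCACTACTACTGGAACCCACCCCGTTACGGCCC-3'

The complement of GGGCCGTAACGGGGTGGGTTCCAGTAGTAGTGCGC is CCCGGCATTGCCCCACCCAAGGTCATCATCACGCG (A↔T, G↔C). DNA strands are antiparallel, so the complementary strand runs 3'→5'; reversing gives the 5'→3' form.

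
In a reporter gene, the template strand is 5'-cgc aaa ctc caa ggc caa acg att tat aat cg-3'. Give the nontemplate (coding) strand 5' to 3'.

The coding strand is complementary and antiparallel to the template: take the complement (A↔T, G↔C) and reverse.

5'-CGATTATAAATCGTTTGGCCTTGGAGTTTGCG-3'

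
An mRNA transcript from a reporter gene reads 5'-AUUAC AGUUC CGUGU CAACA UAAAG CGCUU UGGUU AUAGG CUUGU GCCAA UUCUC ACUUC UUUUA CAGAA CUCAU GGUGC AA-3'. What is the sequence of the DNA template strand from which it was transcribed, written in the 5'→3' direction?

Replace U with T to get the coding DNA strand: ATTACAGTTCCGTGTCAACATAAAGCGCTTTGGTTATAGGCTTGTGCCAATTCTCACTTCTTTTACAGAACTCATGGTGCAA. The template strand is its reverse complement (complement TAATGTCAAGGCACAGTTGTATTTCGCGAAACCAATATCCGAACACGGTTAAGAGTGAAGAAAATGTCTTGAGTACCACGTT, then reverse).

5'-TTGCACCATGAGTTCTGTAAAAGAAGTGAGAATTGGCACAAGCCTATAACCAAAGCGCTTTATGTTGACACGGAACTGTAAT-3'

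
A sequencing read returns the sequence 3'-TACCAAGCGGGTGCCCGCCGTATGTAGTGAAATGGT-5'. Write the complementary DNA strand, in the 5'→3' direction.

5′-ATGGTTCGCCCACGGGCGGCATACATCACTTTACCA-3′

The strand is given 3'→5', so its complement runs 5'→3' in the same left-to-right order: pair each base A↔T, G↔C.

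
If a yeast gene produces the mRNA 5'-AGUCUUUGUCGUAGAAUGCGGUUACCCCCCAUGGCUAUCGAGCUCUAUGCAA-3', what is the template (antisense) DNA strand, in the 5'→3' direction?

5'-TTGCATAGAGCTCGATAGCCATGGGGGGTAACCGCATTCTACGACAAAGACT-3'

Replace U with T to get the coding DNA strand: AGTCTTTGTCGTAGAATGCGGTTACCCCCCATGGCTATCGAGCTCTATGCAA. The template strand is its reverse complement (complement TCAGAAACAGCATCTTACGCCAATGGGGGGTACCGATAGCTCGAGATACGTT, then reverse).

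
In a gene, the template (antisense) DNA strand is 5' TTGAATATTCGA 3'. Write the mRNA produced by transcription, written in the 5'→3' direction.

5'-UCGAAUAUUCAA-3'

The mRNA has the sequence of the coding strand (reverse complement of the template) with T→U. Reverse complement of TTGAATATTCGA is TCGAATATTCAA; then T→U.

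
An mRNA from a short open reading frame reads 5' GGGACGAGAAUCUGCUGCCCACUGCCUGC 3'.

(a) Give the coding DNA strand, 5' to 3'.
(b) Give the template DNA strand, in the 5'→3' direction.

(a) The coding strand matches the mRNA with U→T.
(b) The template strand is the reverse complement of the coding strand.

(a) 5′-GGGACGAGAATCTGCTGCCCACTGCCTGC-3′
(b) 5′-GCAGGCAGTGGGCAGCAGATTCTCGTCCC-3′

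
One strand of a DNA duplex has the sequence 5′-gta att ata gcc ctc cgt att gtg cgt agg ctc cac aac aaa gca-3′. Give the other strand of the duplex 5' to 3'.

5'-TGCTTTGTTGTGGAGCCTACGCACAATACGGAGGGCTATAATTAC-3'

The complement of GTAATTATAGCCCTCCGTATTGTGCGTAGGCTCCACAACAAAGCA is CATTAATATCGGGAGGCATAACACGCATCCGAGGTGTTGTTTCGT (A↔T, G↔C). DNA strands are antiparallel, so the complementary strand runs 3'→5'; reversing gives the 5'→3' form.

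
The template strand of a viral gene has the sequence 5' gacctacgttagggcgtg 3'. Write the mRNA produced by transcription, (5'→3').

5'-CACGCCCUAACGUAGGUC-3'

The mRNA has the sequence of the coding strand (reverse complement of the template) with T→U. Reverse complement of GACCTACGTTAGGGCGTG is CACGCCCTAACGTAGGTC; then T→U.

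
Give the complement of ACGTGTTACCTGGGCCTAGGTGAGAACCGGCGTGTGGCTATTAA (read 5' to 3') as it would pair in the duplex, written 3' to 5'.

3'-TGCACAATGGACCCGGATCCACTCTTGGCCGCACACCGATAATT-5'

Base-pairing A↔T, G↔C gives the complement. The complementary strand is antiparallel, so paired with a 5'→3' strand it runs 3'→5'.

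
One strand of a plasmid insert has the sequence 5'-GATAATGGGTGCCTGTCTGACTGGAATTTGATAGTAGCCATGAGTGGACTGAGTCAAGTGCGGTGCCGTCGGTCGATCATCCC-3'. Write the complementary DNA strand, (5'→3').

5'-GGGATGATCGACCGACGGCACCGCACTTGACTCAGTCCACTCATGGCTACTATCAAATTCCAGTCAGACAGGCACCCATTATC-3'

Pairing A↔T and G↔C gives CTATTACCCACGGACAGACTGACCTTAAACTATCATCGGTACTCACCTGACTCAGTTCACGCCACGGCAGCCAGCTAGTAGGG, running 3'→5'. Reverse for the 5'→3' convention.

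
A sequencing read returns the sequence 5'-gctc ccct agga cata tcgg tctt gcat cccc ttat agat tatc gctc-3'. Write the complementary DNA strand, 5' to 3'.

5'-GAGCGATAATCTATAAGGGGATGCAAGACCGATATGTCCTAGGGGAGC-3'

Pairing A↔T and G↔C gives CGAGGGGATCCTGTATAGCCAGAACGTAGGGGAATATCTAATAGCGAG, running 3'→5'. Reverse for the 5'→3' convention.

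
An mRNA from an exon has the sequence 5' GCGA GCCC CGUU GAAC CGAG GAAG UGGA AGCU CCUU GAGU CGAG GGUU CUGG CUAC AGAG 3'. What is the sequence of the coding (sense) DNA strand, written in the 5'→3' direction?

The coding DNA strand has the same 5'→3' sequence as the mRNA with U replaced by T.

5′-GCGAGCCCCGTTGAACCGAGGAAGTGGAAGCTCCTTGAGTCGAGGGTTCTGGCTACAGAG-3′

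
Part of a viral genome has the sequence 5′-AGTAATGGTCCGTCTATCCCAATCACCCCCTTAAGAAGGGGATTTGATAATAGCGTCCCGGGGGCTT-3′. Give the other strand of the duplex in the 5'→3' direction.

The complement of AGTAATGGTCCGTCTATCCCAATCACCCCCTTAAGAAGGGGATTTGATAATAGCGTCCCGGGGGCTT is TCATTACCAGGCAGATAGGGTTAGTGGGGGAATTCTTCCCCTAAACTATTATCGCAGGGCCCCCGAA (A↔T, G↔C). DNA strands are antiparallel, so the complementary strand runs 3'→5'; reversing gives the 5'→3' form.

5'-AAGCCCCCGGGACGCTATTATCAAATCCCCTTCTTAAGGGGGTGATTGGGATAGACGGACCATTACT-3'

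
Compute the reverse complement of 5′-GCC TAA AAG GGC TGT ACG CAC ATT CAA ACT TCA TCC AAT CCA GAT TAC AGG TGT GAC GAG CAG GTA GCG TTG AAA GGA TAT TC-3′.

5'-GAATATCCTTTCAACGCTACCTGCTCGTCACACCTGTAATCTGGATTGGATGAAGTTTGAATGTGCGTACAGCCCTTTTAGGC-3'

Reading the sequence 3'→5' and pairing each base (A↔T, G↔C) gives the reverse complement directly.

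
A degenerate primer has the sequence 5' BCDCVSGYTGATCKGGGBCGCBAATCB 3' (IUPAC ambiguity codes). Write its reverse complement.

Standard pairs A↔T, G↔C; ambiguity codes pair Y↔R, K↔M, S↔S, B↔V, D↔H. Complement (VGHGBSCRACTAGMCCCVGCGVTTAGV), then reverse for 5'→3'.

5′-VGATTVGCGVCCCMGATCARCSBGHGV-3′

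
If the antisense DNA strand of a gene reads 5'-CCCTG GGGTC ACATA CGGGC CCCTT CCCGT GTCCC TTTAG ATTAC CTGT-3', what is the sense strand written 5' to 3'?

The coding strand is complementary and antiparallel to the template: take the complement (A↔T, G↔C) and reverse.

5′-ACAGGTAATCTAAAGGGACACGGGAAGGGGCCCGTATGTGACCCCAGGG-3′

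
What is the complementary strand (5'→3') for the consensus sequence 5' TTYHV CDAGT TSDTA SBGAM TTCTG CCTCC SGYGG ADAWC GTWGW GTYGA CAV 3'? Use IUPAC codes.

Standard pairs A↔T, G↔C; ambiguity codes pair Y↔R, M↔K, W↔W, S↔S, B↔V, D↔H. Complement (AARDBGHTCAASHATSVCTKAAGACGGAGGSCRCCTHTWGCAWCWCARCTGTB), then reverse for 5'→3'.

5'-BTGTCRACWCWACGWTHTCCRCSGGAGGCAGAAKTCVSTAHSAACTHGBDRAA-3'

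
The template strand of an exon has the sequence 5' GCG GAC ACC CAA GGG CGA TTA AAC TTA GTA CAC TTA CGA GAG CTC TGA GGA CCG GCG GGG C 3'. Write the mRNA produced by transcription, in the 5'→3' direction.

5′-GCCCCGCCGGUCCUCAGAGCUCUCGUAAGUGUACUAAGUUUAAUCGCCCUUGGGUGUCCGC-3′

RNA polymerase reads the template 3'→5' and synthesizes mRNA 5'→3' by base-pairing (A→U, T→A, G↔C). The complement of the template is CGCCTGTGGGTTCCCGCTAATTTGAATCATGTGAATGCTCTCGAGACTCCTGGCCGCCCCG; antiparallel, so 5'→3' the coding strand is GCCCCGCCGGTCCTCAGAGCTCTCGTAAGTGTACTAAGTTTAATCGCCCTTGGGTGTCCGC. Replace T with U for the mRNA.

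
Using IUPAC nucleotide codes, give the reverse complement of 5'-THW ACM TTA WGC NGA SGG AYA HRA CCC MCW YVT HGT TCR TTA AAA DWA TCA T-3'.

Standard pairs A↔T, G↔C; ambiguity codes pair R↔Y, M↔K, W↔W, S↔S, D↔H, V↔B, N↔N. Complement (ADWTGKAATWCGNCTSCCTRTDYTGGGKGWRBADCAAGYAATTTTHWTAGTA), then reverse for 5'→3'.

5'-ATGATWHTTTTAAYGAACDABRWGKGGGTYDTRTCCSTCNGCWTAAKGTWDA-3'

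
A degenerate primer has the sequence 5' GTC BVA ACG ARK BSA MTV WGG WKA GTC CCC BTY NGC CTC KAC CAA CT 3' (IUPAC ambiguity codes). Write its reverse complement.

5'-AGTTGGTMGAGGCNRAVGGGGACTMWCCWBAKTSVMYTCGTTBVGAC-3'

Standard pairs A↔T, G↔C; ambiguity codes pair R↔Y, M↔K, W↔W, S↔S, B↔V, N↔N. Complement (CAGVBTTGCTYMVSTKABWCCWMTCAGGGGVARNCGGAGMTGGTTGA), then reverse for 5'→3'.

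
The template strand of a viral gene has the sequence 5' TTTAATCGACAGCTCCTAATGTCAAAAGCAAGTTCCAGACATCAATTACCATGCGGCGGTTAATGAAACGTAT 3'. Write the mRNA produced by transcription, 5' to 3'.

The mRNA has the sequence of the coding strand (reverse complement of the template) with T→U. Reverse complement of TTTAATCGACAGCTCCTAATGTCAAAAGCAAGTTCCAGACATCAATTACCATGCGGCGGTTAATGAAACGTAT is ATACGTTTCATTAACCGCCGCATGGTAATTGATGTCTGGAACTTGCTTTTGACATTAGGAGCTGTCGATTAAA; then T→U.

5'-AUACGUUUCAUUAACCGCCGCAUGGUAAUUGAUGUCUGGAACUUGCUUUUGACAUUAGGAGCUGUCGAUUAAA-3'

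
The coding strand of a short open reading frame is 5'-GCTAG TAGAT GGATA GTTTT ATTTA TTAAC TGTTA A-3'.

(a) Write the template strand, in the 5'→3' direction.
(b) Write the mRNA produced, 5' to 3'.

(a) 5′-TTAACAGTTAATAAATAAAACTATCCATCTACTAGC-3′
(b) 5'-GCUAGUAGAUGGAUAGUUUUAUUUAUUAACUGUUAA-3'

(a) The template strand is the reverse complement of the coding strand: complement CGATCATCTACCTATCAAAATAAATAATTGACAATT, then reverse.
(b) mRNA matches the coding strand with T→U.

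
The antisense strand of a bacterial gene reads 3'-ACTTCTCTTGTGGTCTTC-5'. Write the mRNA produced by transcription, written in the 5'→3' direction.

5'-UGAAGAGAACACCAGAAG-3'

Reading the template 3'→5' as shown, RNA polymerase pairs each base (A→U, T→A, G↔C) to build mRNA 5'→3' directly.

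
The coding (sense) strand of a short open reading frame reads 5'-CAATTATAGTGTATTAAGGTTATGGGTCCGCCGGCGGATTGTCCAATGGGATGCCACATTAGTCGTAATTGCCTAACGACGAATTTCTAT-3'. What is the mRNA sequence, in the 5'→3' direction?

5'-CAAUUAUAGUGUAUUAAGGUUAUGGGUCCGCCGGCGGAUUGUCCAAUGGGAUGCCACAUUAGUCGUAAUUGCCUAACGACGAAUUUCUAU-3'

mRNA has the coding-strand sequence with U in place of T.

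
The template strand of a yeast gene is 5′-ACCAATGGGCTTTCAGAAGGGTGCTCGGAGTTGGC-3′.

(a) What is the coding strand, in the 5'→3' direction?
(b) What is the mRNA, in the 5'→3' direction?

(a) The coding strand is the reverse complement of the template: complement TGGTTACCCGAAAGTCTTCCCACGAGCCTCAACCG, then reverse.
(b) mRNA has the coding-strand sequence with T→U.

(a) 5'-GCCAACTCCGAGCACCCTTCTGAAAGCCCATTGGT-3'
(b) 5′-GCCAACUCCGAGCACCCUUCUGAAAGCCCAUUGGU-3′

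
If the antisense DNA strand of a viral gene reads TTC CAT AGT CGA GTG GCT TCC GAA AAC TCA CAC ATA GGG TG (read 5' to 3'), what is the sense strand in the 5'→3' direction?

5′-CACCCTATGTGTGAGTTTTCGGAAGCCACTCGACTATGGAA-3′

The coding strand is complementary and antiparallel to the template: take the complement (A↔T, G↔C) and reverse.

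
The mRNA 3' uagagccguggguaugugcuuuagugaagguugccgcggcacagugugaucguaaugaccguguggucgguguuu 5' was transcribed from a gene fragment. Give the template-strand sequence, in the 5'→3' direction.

5'-ATCTCGGCACCCATACACGAAATCACTTCCAACGGCGCCGTGTCACACTAGCATTACTGGCACACCAGCCACAAA-3'

Written 5'→3' the mRNA is UUUGUGGCUGGUGUGCCAGUAAUGCUAGUGUGACACGGCGCCGUUGGAAGUGAUUUCGUGUAUGGGUGCCGAGAU, so the coding DNA strand is TTTGTGGCTGGTGTGCCAGTAATGCTAGTGTGACACGGCGCCGTTGGAAGTGATTTCGTGTATGGGTGCCGAGAT. The template is its reverse complement.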